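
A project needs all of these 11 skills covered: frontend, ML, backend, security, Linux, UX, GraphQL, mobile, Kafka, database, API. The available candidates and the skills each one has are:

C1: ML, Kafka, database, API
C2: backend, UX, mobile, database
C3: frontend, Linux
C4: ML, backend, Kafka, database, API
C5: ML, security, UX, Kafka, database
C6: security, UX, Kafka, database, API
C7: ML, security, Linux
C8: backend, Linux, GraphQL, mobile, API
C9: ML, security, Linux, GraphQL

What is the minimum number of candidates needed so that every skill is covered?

3

C3, C5, C8 together cover {frontend, ML, backend, security, Linux, UX, GraphQL, mobile, Kafka, database, API} — every skill.
No 2 of the 9 candidates cover everything (all 36 pairs fall short), so 3 is minimum.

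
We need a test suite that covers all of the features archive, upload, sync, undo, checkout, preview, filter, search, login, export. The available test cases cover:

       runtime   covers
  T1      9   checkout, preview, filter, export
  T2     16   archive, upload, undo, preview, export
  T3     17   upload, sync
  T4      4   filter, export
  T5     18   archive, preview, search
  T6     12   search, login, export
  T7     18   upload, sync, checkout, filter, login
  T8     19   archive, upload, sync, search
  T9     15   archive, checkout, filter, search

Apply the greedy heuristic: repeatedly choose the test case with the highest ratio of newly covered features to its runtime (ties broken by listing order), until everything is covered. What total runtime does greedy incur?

58

Pick 1: T4 adds 2 new (filter, export) at runtime 4 (ratio 2/4).
Pick 2: T2 adds 4 new (archive, upload, undo, preview) at runtime 16 (ratio 4/16).
Pick 3: T6 adds 2 new (search, login) at runtime 12 (ratio 2/12).
Pick 4: T1 adds 1 new (checkout) at runtime 9 (ratio 1/9).
Pick 5: T3 adds 1 new (sync) at runtime 17 (ratio 1/17).
Greedy total runtime: 4 + 16 + 12 + 9 + 17 = 58. (The true optimum is 46, so greedy overshoots here.)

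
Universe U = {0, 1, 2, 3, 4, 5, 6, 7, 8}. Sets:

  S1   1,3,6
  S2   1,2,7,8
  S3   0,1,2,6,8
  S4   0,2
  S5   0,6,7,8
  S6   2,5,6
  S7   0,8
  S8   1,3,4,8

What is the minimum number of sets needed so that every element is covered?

S5, S6, S8 together cover {0, 1, 2, 3, 4, 5, 6, 7, 8} — every element.
No 2 of the 8 sets cover everything (all 28 pairs fall short), so 3 is minimum.

3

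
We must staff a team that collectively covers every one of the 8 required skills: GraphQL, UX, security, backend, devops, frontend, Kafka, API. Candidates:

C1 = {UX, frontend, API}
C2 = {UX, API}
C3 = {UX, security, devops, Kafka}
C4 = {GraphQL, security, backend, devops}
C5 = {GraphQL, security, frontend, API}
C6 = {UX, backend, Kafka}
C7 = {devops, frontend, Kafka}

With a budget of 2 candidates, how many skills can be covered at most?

Choosing C1, C4 covers {GraphQL, UX, security, backend, devops, frontend, API} — 7 skills.
No choice of 2 candidates does better; here Kafka is left uncovered.

7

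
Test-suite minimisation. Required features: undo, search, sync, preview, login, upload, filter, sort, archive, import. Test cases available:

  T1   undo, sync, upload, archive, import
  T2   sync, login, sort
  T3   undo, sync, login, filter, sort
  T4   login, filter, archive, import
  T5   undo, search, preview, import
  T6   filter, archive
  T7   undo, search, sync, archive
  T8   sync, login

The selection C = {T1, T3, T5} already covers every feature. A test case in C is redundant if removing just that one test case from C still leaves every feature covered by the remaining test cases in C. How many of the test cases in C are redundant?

0

Drop T1: upload, archive uncovered — not redundant.
Drop T3: login, filter, sort uncovered — not redundant.
Drop T5: search, preview uncovered — not redundant.
None of the test cases in C is redundant.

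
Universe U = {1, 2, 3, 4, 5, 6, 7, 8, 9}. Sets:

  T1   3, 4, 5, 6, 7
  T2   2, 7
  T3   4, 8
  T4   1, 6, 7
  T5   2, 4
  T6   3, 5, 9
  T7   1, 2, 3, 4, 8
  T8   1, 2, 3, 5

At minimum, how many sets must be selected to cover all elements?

T1, T6, T7 together cover {1, 2, 3, 4, 5, 6, 7, 8, 9} — every element.
No 2 of the 8 sets cover everything (all 28 pairs fall short), so 3 is minimum.

3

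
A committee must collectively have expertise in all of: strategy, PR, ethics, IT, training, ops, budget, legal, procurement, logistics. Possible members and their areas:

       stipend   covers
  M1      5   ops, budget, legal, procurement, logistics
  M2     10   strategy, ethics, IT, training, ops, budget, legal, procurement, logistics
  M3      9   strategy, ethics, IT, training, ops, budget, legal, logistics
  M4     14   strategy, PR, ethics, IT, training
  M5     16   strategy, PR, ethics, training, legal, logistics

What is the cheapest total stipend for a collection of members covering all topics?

19

M1, M4 cover every topic at stipend 5 + 14 = 19.
Any cover uses at least 2 members; among all covering selections none totals below 19.
Greedy by coverage-per-stipend would pick M1, M3, M4 for 28 — worse than the optimum 19.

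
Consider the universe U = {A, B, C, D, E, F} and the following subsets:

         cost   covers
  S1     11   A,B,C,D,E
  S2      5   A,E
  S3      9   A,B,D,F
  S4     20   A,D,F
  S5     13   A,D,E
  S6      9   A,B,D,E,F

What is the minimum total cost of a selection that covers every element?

20

S1, S3 cover every element at cost 11 + 9 = 20.
Any cover uses at least 2 sets; among all covering selections none totals below 20.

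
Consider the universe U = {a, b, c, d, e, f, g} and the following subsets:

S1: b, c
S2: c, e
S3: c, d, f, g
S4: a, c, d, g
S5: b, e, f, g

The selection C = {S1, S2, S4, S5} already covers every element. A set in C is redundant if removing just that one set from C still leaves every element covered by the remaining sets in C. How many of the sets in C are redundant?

2

Drop S1: the rest still cover every element — redundant.
Drop S2: the rest still cover every element — redundant.
Drop S4: a, d uncovered — not redundant.
Drop S5: f uncovered — not redundant.
2 redundant: S1, S2.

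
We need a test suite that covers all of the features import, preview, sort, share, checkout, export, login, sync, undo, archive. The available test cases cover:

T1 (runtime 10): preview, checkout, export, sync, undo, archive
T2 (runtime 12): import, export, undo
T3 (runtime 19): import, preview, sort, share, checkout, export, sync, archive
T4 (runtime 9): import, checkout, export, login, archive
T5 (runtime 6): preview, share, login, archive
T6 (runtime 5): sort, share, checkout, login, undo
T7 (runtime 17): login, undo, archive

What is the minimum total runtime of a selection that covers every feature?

24

T3, T6 cover every feature at runtime 19 + 5 = 24.
Any cover uses at least 2 test cases; among all covering selections none totals below 24.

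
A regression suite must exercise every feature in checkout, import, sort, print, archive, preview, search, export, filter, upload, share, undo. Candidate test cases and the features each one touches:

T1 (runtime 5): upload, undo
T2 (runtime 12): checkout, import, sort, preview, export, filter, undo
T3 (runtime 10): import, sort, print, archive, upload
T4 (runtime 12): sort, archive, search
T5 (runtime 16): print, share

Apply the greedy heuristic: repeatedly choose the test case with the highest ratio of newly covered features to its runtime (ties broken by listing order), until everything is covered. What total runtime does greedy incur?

50

Pick 1: T2 adds 7 new (checkout, import, sort, preview, export, filter, undo) at runtime 12 (ratio 7/12).
Pick 2: T3 adds 3 new (print, archive, upload) at runtime 10 (ratio 3/10).
Pick 3: T4 adds 1 new (search) at runtime 12 (ratio 1/12).
Pick 4: T5 adds 1 new (share) at runtime 16 (ratio 1/16).
Greedy total runtime: 12 + 10 + 12 + 16 = 50. (The true optimum is 45, so greedy overshoots here.)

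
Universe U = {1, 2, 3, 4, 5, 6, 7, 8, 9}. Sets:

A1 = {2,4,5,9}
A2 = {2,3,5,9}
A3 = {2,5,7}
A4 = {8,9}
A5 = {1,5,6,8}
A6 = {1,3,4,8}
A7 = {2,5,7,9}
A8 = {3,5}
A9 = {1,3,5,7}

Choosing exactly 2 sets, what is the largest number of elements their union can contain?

8

Choosing A6, A7 covers {1, 2, 3, 4, 5, 7, 8, 9} — 8 elements.
No choice of 2 sets does better; here 6 is left uncovered.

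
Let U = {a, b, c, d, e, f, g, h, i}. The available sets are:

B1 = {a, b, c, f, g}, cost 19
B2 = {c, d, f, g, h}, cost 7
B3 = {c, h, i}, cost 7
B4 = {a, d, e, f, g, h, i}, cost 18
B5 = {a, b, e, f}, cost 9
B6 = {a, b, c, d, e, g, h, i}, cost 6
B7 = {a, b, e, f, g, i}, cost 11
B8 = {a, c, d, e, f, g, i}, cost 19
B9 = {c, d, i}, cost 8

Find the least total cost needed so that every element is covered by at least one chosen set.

13

B2, B6 cover every element at cost 7 + 6 = 13.
Any cover uses at least 2 sets; among all covering selections none totals below 13.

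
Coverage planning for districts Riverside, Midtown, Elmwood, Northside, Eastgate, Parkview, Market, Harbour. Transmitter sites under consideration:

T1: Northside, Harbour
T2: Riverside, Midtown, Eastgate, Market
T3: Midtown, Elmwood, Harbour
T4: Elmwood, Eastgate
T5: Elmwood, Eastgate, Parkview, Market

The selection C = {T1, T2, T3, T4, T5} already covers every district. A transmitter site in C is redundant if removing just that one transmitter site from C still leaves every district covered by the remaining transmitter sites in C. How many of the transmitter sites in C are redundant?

2

Drop T1: Northside uncovered — not redundant.
Drop T2: Riverside uncovered — not redundant.
Drop T3: the rest still cover every district — redundant.
Drop T4: the rest still cover every district — redundant.
Drop T5: Parkview uncovered — not redundant.
2 redundant: T3, T4.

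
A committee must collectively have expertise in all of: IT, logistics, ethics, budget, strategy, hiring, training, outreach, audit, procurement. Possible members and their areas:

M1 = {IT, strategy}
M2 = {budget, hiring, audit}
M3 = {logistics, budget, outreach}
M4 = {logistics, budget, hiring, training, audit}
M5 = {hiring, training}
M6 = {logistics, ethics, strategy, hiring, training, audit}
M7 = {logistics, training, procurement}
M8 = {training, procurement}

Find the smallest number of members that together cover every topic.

4

M1, M3, M6, M7 together cover {IT, logistics, ethics, budget, strategy, hiring, training, outreach, audit, procurement} — every topic.
No 3 of the 8 members cover everything (all 56 triples fall short), so 4 is minimum.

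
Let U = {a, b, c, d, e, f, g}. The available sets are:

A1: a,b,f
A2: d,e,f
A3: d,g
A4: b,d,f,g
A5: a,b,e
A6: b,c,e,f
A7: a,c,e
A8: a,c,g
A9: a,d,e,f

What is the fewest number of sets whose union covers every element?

A4, A7 together cover {a, b, c, d, e, f, g} — every element.
No single set contains all 7 elements, so 2 is optimal.

2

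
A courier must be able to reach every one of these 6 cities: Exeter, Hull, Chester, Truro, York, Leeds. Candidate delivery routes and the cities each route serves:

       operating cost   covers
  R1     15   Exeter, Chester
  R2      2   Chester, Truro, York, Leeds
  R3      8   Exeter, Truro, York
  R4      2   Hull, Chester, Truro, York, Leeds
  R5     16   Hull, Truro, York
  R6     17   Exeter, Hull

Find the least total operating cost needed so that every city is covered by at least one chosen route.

10

R3, R4 cover every city at operating cost 8 + 2 = 10.
Any cover uses at least 2 routes; among all covering selections none totals below 10.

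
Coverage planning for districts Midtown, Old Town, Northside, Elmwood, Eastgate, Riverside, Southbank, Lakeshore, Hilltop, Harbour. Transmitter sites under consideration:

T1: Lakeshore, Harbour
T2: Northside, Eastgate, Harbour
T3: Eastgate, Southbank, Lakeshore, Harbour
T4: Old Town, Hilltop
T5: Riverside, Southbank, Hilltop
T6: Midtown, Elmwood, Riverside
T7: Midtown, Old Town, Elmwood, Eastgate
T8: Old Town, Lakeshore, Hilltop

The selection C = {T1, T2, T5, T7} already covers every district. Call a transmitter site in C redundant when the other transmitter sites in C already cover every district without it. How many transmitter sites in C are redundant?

0

Drop T1: Lakeshore uncovered — not redundant.
Drop T2: Northside uncovered — not redundant.
Drop T5: Riverside, Southbank, Hilltop uncovered — not redundant.
Drop T7: Midtown, Old Town, Elmwood uncovered — not redundant.
None of the transmitter sites in C is redundant.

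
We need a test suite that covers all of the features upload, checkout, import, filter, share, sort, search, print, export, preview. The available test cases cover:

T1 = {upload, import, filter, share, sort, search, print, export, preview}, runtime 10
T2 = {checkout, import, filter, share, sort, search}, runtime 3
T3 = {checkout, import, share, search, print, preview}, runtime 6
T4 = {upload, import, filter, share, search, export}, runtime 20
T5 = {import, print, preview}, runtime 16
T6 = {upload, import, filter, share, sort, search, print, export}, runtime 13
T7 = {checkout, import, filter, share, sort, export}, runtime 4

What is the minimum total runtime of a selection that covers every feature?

13

T1, T2 cover every feature at runtime 10 + 3 = 13.
Any cover uses at least 2 test cases; among all covering selections none totals below 13.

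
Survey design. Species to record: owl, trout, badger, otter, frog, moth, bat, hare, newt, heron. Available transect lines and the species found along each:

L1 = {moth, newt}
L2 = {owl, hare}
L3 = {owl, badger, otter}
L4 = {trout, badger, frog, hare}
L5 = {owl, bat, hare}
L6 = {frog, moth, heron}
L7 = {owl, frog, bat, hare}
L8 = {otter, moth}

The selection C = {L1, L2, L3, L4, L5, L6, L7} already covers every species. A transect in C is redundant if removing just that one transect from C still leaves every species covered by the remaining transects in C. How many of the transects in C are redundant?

3

Drop L1: newt uncovered — not redundant.
Drop L2: the rest still cover every species — redundant.
Drop L3: otter uncovered — not redundant.
Drop L4: trout uncovered — not redundant.
Drop L5: the rest still cover every species — redundant.
Drop L6: heron uncovered — not redundant.
Drop L7: the rest still cover every species — redundant.
3 redundant: L2, L5, L7.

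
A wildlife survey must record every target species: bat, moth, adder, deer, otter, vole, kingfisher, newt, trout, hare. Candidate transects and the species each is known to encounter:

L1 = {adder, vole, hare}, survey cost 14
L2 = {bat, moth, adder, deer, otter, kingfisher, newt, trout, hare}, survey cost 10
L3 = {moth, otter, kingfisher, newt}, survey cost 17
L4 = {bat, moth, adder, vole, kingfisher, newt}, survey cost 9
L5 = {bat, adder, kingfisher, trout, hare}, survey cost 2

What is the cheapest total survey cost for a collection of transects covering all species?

L2, L4 cover every species at survey cost 10 + 9 = 19.
Any cover uses at least 2 transects; among all covering selections none totals below 19.
Greedy by coverage-per-survey cost would pick L5, L2, L4 for 21 — worse than the optimum 19.

19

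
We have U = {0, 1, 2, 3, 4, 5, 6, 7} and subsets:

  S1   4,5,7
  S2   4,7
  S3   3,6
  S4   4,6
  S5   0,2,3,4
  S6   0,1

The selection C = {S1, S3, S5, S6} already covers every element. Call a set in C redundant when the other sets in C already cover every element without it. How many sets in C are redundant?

0

Drop S1: 5, 7 uncovered — not redundant.
Drop S3: 6 uncovered — not redundant.
Drop S5: 2 uncovered — not redundant.
Drop S6: 1 uncovered — not redundant.
None of the sets in C is redundant.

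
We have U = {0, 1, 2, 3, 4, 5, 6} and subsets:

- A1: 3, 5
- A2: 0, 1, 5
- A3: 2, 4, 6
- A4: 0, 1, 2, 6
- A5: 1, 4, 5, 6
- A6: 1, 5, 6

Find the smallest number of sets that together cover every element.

3

A1, A2, A3 together cover {0, 1, 2, 3, 4, 5, 6} — every element.
No 2 of the 6 sets cover everything (all 15 pairs fall short), so 3 is minimum.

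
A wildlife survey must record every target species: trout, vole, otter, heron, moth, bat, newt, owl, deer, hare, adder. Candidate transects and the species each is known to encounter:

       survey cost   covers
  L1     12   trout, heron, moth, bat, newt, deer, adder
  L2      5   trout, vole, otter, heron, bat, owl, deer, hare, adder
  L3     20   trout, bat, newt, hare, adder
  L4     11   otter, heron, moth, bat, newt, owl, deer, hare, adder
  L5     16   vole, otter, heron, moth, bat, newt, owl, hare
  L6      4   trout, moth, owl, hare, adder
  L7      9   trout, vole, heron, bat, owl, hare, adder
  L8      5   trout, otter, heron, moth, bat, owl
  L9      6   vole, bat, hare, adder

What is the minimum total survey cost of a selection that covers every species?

L2, L4 cover every species at survey cost 5 + 11 = 16.
Any cover uses at least 2 transects; among all covering selections none totals below 16.
Greedy by coverage-per-survey cost would pick L2, L6, L4 for 20 — worse than the optimum 16.

16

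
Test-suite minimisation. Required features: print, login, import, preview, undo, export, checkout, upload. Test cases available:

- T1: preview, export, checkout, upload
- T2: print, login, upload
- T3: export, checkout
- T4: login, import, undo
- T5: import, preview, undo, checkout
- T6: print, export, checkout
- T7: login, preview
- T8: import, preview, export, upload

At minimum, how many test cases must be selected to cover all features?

T1, T2, T4 together cover {print, login, import, preview, undo, export, checkout, upload} — every feature.
No 2 of the 8 test cases cover everything (all 28 pairs fall short), so 3 is minimum.

3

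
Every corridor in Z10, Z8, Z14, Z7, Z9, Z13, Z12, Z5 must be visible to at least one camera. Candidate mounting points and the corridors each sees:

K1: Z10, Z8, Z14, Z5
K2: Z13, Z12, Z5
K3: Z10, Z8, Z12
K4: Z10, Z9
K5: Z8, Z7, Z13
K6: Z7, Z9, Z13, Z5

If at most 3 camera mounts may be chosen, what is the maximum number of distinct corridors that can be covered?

Choosing K1, K2, K6 covers {Z10, Z8, Z14, Z7, Z9, Z13, Z12, Z5} — 8 corridors.
That is all 8 corridors.

8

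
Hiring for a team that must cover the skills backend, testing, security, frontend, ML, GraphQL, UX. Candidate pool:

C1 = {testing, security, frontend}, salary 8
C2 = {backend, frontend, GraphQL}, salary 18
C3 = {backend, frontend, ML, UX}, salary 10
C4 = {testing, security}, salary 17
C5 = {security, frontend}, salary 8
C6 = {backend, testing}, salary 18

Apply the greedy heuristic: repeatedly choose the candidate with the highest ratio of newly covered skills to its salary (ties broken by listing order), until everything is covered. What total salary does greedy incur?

Pick 1: C3 adds 4 new (backend, frontend, ML, UX) at salary 10 (ratio 4/10).
Pick 2: C1 adds 2 new (testing, security) at salary 8 (ratio 2/8).
Pick 3: C2 adds 1 new (GraphQL) at salary 18 (ratio 1/18).
Greedy total salary: 10 + 8 + 18 = 36.

36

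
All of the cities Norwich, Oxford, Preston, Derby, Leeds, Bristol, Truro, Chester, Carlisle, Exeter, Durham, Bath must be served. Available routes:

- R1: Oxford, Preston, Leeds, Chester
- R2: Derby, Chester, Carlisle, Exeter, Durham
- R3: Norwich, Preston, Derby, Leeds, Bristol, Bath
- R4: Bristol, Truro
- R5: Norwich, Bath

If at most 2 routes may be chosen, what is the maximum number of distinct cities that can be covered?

10

Choosing R2, R3 covers {Norwich, Preston, Derby, Leeds, Bristol, Chester, Carlisle, Exeter, Durham, Bath} — 10 cities.
No choice of 2 routes does better; here Oxford, Truro are left uncovered.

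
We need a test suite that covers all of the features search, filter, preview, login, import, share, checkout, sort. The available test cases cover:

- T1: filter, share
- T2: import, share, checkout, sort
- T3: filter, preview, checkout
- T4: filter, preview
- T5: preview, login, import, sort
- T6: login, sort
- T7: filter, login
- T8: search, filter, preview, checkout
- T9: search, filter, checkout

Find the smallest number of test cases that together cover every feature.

T1, T5, T8 together cover {search, filter, preview, login, import, share, checkout, sort} — every feature.
No 2 of the 9 test cases cover everything (all 36 pairs fall short), so 3 is minimum.

3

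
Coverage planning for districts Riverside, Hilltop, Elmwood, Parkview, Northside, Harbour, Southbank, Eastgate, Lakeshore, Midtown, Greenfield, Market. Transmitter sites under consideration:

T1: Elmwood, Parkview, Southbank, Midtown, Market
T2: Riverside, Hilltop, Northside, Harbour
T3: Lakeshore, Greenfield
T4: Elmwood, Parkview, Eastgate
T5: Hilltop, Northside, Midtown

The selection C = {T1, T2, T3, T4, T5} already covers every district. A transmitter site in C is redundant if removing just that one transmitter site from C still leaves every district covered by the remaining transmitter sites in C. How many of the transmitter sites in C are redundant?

1

Drop T1: Southbank, Market uncovered — not redundant.
Drop T2: Riverside, Harbour uncovered — not redundant.
Drop T3: Lakeshore, Greenfield uncovered — not redundant.
Drop T4: Eastgate uncovered — not redundant.
Drop T5: the rest still cover every district — redundant.
1 redundant: T5.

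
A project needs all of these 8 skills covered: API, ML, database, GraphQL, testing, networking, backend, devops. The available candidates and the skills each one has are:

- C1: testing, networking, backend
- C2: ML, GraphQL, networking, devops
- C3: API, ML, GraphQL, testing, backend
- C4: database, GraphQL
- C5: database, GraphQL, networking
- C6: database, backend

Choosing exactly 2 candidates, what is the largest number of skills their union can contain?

Choosing C2, C3 covers {API, ML, GraphQL, testing, networking, backend, devops} — 7 skills.
No choice of 2 candidates does better; here database is left uncovered.

7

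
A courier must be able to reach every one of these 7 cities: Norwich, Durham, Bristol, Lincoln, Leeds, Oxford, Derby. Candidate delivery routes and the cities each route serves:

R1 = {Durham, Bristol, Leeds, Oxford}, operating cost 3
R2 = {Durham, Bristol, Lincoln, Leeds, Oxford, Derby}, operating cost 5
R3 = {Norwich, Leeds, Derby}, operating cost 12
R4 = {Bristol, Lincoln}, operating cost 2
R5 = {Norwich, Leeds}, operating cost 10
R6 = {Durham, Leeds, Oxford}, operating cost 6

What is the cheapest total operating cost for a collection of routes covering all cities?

R2, R5 cover every city at operating cost 5 + 10 = 15.
Any cover uses at least 2 routes; among all covering selections none totals below 15.
Greedy by coverage-per-operating cost would pick R1, R4, R2, R5 for 20 — worse than the optimum 15.

15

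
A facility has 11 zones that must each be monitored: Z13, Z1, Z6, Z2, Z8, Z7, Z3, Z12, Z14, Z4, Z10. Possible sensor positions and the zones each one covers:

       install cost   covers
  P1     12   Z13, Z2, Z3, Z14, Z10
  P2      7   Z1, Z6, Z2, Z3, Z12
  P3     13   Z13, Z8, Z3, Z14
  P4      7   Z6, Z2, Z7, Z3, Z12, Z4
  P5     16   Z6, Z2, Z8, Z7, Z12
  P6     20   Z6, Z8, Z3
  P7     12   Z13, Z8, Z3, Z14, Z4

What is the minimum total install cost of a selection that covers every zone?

P1, P2, P4, P7 cover every zone at install cost 12 + 7 + 7 + 12 = 38.
Any cover uses at least 4 sensor positions; among all covering selections none totals below 38.

38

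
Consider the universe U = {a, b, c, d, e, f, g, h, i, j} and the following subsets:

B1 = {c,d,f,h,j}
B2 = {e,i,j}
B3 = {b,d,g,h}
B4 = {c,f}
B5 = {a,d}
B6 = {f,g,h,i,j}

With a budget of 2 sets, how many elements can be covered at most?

7

Choosing B1, B2 covers {c, d, e, f, h, i, j} — 7 elements.
No choice of 2 sets does better; here a, b, g are left uncovered.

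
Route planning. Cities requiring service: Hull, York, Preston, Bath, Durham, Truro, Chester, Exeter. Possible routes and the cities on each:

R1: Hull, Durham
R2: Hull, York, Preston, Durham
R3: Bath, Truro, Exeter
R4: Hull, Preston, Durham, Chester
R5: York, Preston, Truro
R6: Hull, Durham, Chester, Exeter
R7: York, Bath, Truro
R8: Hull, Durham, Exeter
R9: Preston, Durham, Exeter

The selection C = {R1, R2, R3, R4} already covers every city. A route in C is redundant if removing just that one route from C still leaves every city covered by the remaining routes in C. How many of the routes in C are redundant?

1

Drop R1: the rest still cover every city — redundant.
Drop R2: York uncovered — not redundant.
Drop R3: Bath, Truro, Exeter uncovered — not redundant.
Drop R4: Chester uncovered — not redundant.
1 redundant: R1.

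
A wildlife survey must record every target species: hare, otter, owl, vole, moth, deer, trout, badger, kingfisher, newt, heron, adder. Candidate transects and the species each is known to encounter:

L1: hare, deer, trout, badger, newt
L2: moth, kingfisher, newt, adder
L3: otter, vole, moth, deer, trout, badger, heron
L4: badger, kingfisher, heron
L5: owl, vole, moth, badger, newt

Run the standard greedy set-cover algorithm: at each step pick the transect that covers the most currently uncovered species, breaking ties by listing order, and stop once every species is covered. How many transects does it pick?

Pick 1: L3 covers 7 new species (otter, vole, moth, deer, trout, badger, heron).
Pick 2: L2 covers 3 new species (kingfisher, newt, adder).
Pick 3: L1 covers 1 new species (hare).
Pick 4: L5 covers 1 new species (owl).
Greedy uses 4 transects.

4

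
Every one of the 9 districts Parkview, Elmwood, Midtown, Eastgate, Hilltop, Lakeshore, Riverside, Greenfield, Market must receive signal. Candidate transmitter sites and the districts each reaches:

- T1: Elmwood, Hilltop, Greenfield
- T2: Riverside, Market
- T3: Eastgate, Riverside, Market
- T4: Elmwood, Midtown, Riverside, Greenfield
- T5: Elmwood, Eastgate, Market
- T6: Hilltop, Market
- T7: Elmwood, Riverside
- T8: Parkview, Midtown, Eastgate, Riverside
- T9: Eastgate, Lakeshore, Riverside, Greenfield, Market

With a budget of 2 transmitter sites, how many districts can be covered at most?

7

Choosing T1, T8 covers {Parkview, Elmwood, Midtown, Eastgate, Hilltop, Riverside, Greenfield} — 7 districts.
No choice of 2 transmitter sites does better; here Lakeshore, Market are left uncovered.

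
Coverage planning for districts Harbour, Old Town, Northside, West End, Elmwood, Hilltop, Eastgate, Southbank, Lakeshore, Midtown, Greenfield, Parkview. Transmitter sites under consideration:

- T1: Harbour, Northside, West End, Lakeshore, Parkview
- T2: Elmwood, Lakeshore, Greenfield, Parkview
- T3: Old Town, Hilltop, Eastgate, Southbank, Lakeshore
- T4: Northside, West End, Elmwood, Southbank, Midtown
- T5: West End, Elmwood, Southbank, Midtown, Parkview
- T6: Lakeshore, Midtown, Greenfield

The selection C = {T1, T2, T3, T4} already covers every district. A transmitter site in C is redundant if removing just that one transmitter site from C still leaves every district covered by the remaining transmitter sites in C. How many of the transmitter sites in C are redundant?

0

Drop T1: Harbour uncovered — not redundant.
Drop T2: Greenfield uncovered — not redundant.
Drop T3: Old Town, Hilltop, Eastgate uncovered — not redundant.
Drop T4: Midtown uncovered — not redundant.
None of the transmitter sites in C is redundant.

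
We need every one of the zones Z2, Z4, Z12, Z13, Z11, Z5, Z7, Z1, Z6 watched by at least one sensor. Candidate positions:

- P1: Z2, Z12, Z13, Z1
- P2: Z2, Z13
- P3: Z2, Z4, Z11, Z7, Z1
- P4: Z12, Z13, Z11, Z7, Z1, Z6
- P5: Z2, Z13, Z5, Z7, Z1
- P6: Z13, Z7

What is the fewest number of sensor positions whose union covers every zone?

3

P3, P4, P5 together cover {Z2, Z4, Z12, Z13, Z11, Z5, Z7, Z1, Z6} — every zone.
No 2 of the 6 sensor positions cover everything (all 15 pairs fall short), so 3 is minimum.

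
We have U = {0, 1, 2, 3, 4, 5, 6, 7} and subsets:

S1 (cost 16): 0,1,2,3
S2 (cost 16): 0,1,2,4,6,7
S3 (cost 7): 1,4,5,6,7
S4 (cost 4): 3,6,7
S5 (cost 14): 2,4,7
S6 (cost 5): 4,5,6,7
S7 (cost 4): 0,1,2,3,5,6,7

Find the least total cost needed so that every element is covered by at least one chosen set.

S6, S7 cover every element at cost 5 + 4 = 9.
Any cover uses at least 2 sets; among all covering selections none totals below 9.

9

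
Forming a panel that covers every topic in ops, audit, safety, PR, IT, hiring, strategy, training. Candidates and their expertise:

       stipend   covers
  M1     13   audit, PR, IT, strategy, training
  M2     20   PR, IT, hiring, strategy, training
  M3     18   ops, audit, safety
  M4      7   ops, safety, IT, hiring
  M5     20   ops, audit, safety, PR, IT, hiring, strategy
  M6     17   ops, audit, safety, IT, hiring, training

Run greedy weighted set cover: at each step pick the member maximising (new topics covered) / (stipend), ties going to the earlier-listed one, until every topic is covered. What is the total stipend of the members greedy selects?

20

Pick 1: M4 adds 4 new (ops, safety, IT, hiring) at stipend 7 (ratio 4/7).
Pick 2: M1 adds 4 new (audit, PR, strategy, training) at stipend 13 (ratio 4/13).
Greedy total stipend: 7 + 13 = 20.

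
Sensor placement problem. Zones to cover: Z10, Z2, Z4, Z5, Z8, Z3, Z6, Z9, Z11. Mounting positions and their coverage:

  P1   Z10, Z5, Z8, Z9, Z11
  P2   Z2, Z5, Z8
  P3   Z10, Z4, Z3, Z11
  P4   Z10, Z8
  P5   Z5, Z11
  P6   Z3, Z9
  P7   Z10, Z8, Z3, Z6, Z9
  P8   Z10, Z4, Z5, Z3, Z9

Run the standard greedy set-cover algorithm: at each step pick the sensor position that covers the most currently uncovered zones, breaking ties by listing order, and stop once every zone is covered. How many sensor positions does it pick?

4

Pick 1: P1 covers 5 new zones (Z10, Z5, Z8, Z9, Z11).
Pick 2: P3 covers 2 new zones (Z4, Z3).
Pick 3: P2 covers 1 new zones (Z2).
Pick 4: P7 covers 1 new zones (Z6).
Greedy uses 4 sensor positions. (The true minimum is 3.)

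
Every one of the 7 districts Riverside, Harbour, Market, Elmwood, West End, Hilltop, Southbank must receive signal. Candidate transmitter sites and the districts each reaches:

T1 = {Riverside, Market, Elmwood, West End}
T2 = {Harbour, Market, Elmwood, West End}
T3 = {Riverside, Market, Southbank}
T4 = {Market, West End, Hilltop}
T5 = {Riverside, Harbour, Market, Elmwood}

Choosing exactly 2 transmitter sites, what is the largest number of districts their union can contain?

6

Choosing T2, T3 covers {Riverside, Harbour, Market, Elmwood, West End, Southbank} — 6 districts.
No choice of 2 transmitter sites does better; here Hilltop is left uncovered.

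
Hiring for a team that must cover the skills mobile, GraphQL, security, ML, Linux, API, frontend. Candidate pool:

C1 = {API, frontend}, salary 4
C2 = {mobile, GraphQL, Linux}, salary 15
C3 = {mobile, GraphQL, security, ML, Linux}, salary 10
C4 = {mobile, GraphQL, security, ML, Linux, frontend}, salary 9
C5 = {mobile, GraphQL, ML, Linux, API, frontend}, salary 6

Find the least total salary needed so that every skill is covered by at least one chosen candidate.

13

C1, C4 cover every skill at salary 4 + 9 = 13.
Any cover uses at least 2 candidates; among all covering selections none totals below 13.
Greedy by coverage-per-salary would pick C5, C4 for 15 — worse than the optimum 13.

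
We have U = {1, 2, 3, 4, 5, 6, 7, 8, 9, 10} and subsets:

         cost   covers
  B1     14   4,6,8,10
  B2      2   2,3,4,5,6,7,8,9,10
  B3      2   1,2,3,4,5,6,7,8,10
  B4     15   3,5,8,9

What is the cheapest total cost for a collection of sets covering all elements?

B2, B3 cover every element at cost 2 + 2 = 4.
Any cover uses at least 2 sets; among all covering selections none totals below 4.

4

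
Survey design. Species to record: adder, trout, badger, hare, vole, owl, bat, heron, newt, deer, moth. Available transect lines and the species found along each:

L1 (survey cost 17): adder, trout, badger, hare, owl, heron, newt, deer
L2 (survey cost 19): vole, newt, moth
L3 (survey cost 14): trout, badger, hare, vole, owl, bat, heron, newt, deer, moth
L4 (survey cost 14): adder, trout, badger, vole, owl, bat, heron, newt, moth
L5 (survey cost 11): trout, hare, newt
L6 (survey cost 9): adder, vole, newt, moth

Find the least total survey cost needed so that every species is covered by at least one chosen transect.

23

L3, L6 cover every species at survey cost 14 + 9 = 23.
Any cover uses at least 2 transects; among all covering selections none totals below 23.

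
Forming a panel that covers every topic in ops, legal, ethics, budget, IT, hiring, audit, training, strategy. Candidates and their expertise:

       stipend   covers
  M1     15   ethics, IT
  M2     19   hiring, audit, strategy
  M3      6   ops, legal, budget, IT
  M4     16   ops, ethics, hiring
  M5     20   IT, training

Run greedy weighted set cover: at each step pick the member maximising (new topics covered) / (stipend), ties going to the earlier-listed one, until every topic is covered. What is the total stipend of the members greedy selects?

Pick 1: M3 adds 4 new (ops, legal, budget, IT) at stipend 6 (ratio 4/6).
Pick 2: M2 adds 3 new (hiring, audit, strategy) at stipend 19 (ratio 3/19).
Pick 3: M1 adds 1 new (ethics) at stipend 15 (ratio 1/15).
Pick 4: M5 adds 1 new (training) at stipend 20 (ratio 1/20).
Greedy total stipend: 6 + 19 + 15 + 20 = 60.

60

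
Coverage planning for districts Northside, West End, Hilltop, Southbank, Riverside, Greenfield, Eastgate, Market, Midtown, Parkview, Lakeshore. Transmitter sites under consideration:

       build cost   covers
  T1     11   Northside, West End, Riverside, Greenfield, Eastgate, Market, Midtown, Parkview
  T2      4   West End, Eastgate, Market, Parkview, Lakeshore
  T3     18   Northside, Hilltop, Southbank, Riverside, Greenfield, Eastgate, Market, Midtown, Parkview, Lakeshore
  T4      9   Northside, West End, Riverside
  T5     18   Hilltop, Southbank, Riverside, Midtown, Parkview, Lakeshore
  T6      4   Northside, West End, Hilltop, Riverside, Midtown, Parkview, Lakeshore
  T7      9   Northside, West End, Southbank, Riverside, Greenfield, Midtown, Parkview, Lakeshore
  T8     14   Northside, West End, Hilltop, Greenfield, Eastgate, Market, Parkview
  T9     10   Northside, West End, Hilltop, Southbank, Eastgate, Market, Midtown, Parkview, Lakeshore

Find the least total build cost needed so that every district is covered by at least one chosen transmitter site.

T2, T6, T7 cover every district at build cost 4 + 4 + 9 = 17.
Any cover uses at least 2 transmitter sites; among all covering selections none totals below 17.

17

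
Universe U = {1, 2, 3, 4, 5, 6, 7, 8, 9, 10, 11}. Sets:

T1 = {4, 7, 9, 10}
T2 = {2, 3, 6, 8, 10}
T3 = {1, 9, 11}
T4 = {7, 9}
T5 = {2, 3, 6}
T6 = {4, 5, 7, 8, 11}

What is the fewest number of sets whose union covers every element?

3

T2, T3, T6 together cover {1, 2, 3, 4, 5, 6, 7, 8, 9, 10, 11} — every element.
No 2 of the 6 sets cover everything (all 15 pairs fall short), so 3 is minimum.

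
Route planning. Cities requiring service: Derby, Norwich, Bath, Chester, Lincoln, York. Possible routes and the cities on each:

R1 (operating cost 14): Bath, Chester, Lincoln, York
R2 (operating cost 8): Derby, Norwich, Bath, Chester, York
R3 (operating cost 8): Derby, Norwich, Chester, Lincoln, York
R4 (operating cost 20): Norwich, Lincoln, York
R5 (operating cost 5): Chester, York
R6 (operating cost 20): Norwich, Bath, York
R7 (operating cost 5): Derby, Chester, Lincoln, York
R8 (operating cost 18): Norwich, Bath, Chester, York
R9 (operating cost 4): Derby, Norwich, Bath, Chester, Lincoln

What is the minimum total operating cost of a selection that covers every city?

R5, R9 cover every city at operating cost 5 + 4 = 9.
Any cover uses at least 2 routes; among all covering selections none totals below 9.

9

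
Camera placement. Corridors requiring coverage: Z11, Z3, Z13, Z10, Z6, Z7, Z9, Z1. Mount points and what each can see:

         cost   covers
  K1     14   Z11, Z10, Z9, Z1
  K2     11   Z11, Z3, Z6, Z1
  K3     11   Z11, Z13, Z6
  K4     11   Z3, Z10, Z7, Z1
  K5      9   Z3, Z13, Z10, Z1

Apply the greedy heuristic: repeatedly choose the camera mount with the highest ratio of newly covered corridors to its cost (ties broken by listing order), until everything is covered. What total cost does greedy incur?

45

Pick 1: K5 adds 4 new (Z3, Z13, Z10, Z1) at cost 9 (ratio 4/9).
Pick 2: K2 adds 2 new (Z11, Z6) at cost 11 (ratio 2/11).
Pick 3: K4 adds 1 new (Z7) at cost 11 (ratio 1/11).
Pick 4: K1 adds 1 new (Z9) at cost 14 (ratio 1/14).
Greedy total cost: 9 + 11 + 11 + 14 = 45. (The true optimum is 36, so greedy overshoots here.)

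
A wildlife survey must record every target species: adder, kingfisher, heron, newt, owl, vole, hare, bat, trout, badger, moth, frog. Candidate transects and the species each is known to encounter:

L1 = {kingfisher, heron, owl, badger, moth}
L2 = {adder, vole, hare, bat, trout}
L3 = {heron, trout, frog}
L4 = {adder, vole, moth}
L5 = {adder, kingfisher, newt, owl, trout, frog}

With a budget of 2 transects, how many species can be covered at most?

10

Choosing L1, L2 covers {adder, kingfisher, heron, owl, vole, hare, bat, trout, badger, moth} — 10 species.
No choice of 2 transects does better; here newt, frog are left uncovered.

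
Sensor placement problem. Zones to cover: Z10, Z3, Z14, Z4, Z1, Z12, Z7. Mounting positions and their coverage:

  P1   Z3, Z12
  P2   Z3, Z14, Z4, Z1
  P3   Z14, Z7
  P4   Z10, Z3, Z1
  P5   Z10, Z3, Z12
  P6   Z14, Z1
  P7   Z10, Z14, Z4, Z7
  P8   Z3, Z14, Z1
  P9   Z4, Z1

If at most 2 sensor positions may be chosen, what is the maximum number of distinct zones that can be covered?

6

Choosing P1, P7 covers {Z10, Z3, Z14, Z4, Z12, Z7} — 6 zones.
No choice of 2 sensor positions does better; here Z1 is left uncovered.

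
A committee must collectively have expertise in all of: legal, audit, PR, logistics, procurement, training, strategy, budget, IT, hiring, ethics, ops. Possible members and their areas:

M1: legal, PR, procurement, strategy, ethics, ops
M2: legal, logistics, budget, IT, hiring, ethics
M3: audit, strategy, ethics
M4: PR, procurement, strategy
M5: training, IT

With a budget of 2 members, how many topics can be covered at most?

10

Choosing M1, M2 covers {legal, PR, logistics, procurement, strategy, budget, IT, hiring, ethics, ops} — 10 topics.
No choice of 2 members does better; here audit, training are left uncovered.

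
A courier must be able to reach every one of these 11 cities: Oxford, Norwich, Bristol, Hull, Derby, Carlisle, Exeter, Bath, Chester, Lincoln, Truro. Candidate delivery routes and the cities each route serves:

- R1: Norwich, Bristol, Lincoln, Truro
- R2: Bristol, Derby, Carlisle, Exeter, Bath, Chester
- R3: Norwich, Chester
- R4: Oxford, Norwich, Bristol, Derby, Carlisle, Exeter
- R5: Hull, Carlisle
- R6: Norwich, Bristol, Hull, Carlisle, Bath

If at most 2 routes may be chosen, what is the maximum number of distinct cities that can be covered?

9

Choosing R1, R2 covers {Norwich, Bristol, Derby, Carlisle, Exeter, Bath, Chester, Lincoln, Truro} — 9 cities.
No choice of 2 routes does better; here Oxford, Hull are left uncovered.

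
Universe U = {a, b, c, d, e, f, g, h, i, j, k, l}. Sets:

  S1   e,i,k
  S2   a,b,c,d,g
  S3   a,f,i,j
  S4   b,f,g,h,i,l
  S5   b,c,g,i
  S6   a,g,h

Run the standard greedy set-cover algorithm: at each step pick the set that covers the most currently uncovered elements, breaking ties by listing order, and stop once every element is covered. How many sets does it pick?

Pick 1: S4 covers 6 new elements (b, f, g, h, i, l).
Pick 2: S2 covers 3 new elements (a, c, d).
Pick 3: S1 covers 2 new elements (e, k).
Pick 4: S3 covers 1 new elements (j).
Greedy uses 4 sets.

4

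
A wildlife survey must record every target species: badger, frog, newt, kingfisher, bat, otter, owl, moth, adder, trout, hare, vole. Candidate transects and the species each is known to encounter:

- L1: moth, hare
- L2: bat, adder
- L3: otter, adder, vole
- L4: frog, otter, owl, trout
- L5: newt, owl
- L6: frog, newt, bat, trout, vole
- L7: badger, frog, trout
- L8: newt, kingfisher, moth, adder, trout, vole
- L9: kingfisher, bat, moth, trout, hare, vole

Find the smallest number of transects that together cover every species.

4

L3, L5, L7, L9 together cover {badger, frog, newt, kingfisher, bat, otter, owl, moth, adder, trout, hare, vole} — every species.
No 3 of the 9 transects cover everything (all 84 triples fall short), so 4 is minimum.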